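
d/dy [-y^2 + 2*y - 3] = 2 - 2*y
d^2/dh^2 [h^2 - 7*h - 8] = 2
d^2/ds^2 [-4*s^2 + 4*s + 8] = -8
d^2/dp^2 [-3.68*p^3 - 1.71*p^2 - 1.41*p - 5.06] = -22.08*p - 3.42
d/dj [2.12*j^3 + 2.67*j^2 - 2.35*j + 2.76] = 6.36*j^2 + 5.34*j - 2.35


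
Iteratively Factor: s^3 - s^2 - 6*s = (s + 2)*(s^2 - 3*s) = s*(s + 2)*(s - 3)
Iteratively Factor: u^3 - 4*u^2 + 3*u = (u - 1)*(u^2 - 3*u) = u*(u - 1)*(u - 3)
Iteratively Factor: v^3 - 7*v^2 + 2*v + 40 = (v - 5)*(v^2 - 2*v - 8) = (v - 5)*(v - 4)*(v + 2)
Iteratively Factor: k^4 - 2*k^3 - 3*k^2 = (k - 3)*(k^3 + k^2) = k*(k - 3)*(k^2 + k) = k^2*(k - 3)*(k + 1)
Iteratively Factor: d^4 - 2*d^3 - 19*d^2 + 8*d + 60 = (d - 2)*(d^3 - 19*d - 30) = (d - 2)*(d + 2)*(d^2 - 2*d - 15) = (d - 2)*(d + 2)*(d + 3)*(d - 5)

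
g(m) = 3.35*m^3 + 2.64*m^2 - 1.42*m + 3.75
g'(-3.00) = 73.19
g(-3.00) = -58.68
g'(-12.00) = 1382.42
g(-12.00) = -5387.85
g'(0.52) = 4.04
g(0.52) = 4.20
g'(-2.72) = 58.57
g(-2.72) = -40.27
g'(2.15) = 56.39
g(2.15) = 46.19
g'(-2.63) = 54.21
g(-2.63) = -35.20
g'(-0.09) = -1.81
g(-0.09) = 3.90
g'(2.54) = 76.83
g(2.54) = 72.07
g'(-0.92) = 2.23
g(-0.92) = 4.68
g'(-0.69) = -0.28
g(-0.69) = 4.89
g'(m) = 10.05*m^2 + 5.28*m - 1.42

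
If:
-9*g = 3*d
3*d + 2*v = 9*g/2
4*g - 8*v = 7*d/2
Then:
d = 0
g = 0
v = 0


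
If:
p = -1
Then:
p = -1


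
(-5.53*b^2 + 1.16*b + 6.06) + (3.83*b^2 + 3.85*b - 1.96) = -1.7*b^2 + 5.01*b + 4.1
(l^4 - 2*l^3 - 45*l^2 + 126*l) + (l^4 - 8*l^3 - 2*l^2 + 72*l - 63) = 2*l^4 - 10*l^3 - 47*l^2 + 198*l - 63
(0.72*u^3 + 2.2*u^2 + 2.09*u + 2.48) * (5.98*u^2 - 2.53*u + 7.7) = 4.3056*u^5 + 11.3344*u^4 + 12.4762*u^3 + 26.4827*u^2 + 9.8186*u + 19.096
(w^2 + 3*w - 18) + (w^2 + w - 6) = 2*w^2 + 4*w - 24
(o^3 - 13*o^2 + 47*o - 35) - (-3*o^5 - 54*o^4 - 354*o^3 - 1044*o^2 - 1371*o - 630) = 3*o^5 + 54*o^4 + 355*o^3 + 1031*o^2 + 1418*o + 595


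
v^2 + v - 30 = (v - 5)*(v + 6)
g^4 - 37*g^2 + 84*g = g*(g - 4)*(g - 3)*(g + 7)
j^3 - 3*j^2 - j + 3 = (j - 3)*(j - 1)*(j + 1)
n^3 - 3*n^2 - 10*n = n*(n - 5)*(n + 2)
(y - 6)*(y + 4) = y^2 - 2*y - 24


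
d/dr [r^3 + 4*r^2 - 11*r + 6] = 3*r^2 + 8*r - 11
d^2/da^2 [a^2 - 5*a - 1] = 2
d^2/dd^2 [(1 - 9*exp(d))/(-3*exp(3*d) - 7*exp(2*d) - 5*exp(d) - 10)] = (324*exp(6*d) + 486*exp(5*d) - 330*exp(4*d) - 4051*exp(3*d) - 3615*exp(2*d) - 195*exp(d) + 950)*exp(d)/(27*exp(9*d) + 189*exp(8*d) + 576*exp(7*d) + 1243*exp(6*d) + 2220*exp(5*d) + 2895*exp(4*d) + 3125*exp(3*d) + 2850*exp(2*d) + 1500*exp(d) + 1000)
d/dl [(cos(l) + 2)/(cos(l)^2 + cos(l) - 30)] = (cos(l)^2 + 4*cos(l) + 32)*sin(l)/(cos(l)^2 + cos(l) - 30)^2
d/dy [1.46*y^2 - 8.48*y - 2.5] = 2.92*y - 8.48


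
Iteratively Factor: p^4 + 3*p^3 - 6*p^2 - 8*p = (p)*(p^3 + 3*p^2 - 6*p - 8) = p*(p + 1)*(p^2 + 2*p - 8) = p*(p + 1)*(p + 4)*(p - 2)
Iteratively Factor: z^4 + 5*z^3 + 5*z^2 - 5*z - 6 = (z + 3)*(z^3 + 2*z^2 - z - 2) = (z - 1)*(z + 3)*(z^2 + 3*z + 2) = (z - 1)*(z + 2)*(z + 3)*(z + 1)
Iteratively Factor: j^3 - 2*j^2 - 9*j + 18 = (j - 2)*(j^2 - 9) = (j - 2)*(j + 3)*(j - 3)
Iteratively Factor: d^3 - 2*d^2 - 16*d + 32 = (d - 4)*(d^2 + 2*d - 8) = (d - 4)*(d + 4)*(d - 2)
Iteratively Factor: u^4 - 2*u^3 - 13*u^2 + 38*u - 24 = (u - 3)*(u^3 + u^2 - 10*u + 8) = (u - 3)*(u - 1)*(u^2 + 2*u - 8) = (u - 3)*(u - 1)*(u + 4)*(u - 2)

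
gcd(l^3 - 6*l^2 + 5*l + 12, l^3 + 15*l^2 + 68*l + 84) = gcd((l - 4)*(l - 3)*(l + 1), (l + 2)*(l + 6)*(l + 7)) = 1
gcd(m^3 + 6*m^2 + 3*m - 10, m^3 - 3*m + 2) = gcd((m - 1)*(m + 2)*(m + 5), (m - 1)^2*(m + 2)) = m^2 + m - 2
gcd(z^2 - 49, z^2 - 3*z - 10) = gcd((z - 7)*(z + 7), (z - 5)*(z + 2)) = 1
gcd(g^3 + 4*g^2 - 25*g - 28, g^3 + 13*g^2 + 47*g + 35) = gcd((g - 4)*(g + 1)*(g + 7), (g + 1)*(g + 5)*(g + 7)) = g^2 + 8*g + 7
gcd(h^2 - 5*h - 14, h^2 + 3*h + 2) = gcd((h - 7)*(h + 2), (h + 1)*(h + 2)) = h + 2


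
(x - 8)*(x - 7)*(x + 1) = x^3 - 14*x^2 + 41*x + 56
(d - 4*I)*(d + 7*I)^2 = d^3 + 10*I*d^2 + 7*d + 196*I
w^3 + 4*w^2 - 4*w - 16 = (w - 2)*(w + 2)*(w + 4)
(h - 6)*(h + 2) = h^2 - 4*h - 12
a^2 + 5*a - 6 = (a - 1)*(a + 6)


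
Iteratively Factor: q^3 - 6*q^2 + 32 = (q + 2)*(q^2 - 8*q + 16) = (q - 4)*(q + 2)*(q - 4)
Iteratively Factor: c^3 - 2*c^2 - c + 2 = (c - 1)*(c^2 - c - 2) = (c - 2)*(c - 1)*(c + 1)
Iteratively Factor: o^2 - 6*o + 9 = (o - 3)*(o - 3)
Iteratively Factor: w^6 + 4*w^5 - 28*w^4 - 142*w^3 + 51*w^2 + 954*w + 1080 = (w + 4)*(w^5 - 28*w^3 - 30*w^2 + 171*w + 270) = (w + 3)*(w + 4)*(w^4 - 3*w^3 - 19*w^2 + 27*w + 90) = (w + 2)*(w + 3)*(w + 4)*(w^3 - 5*w^2 - 9*w + 45) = (w + 2)*(w + 3)^2*(w + 4)*(w^2 - 8*w + 15) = (w - 3)*(w + 2)*(w + 3)^2*(w + 4)*(w - 5)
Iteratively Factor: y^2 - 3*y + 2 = (y - 2)*(y - 1)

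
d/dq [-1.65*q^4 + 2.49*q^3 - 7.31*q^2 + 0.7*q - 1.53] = -6.6*q^3 + 7.47*q^2 - 14.62*q + 0.7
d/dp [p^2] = 2*p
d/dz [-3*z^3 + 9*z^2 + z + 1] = -9*z^2 + 18*z + 1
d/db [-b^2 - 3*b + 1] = -2*b - 3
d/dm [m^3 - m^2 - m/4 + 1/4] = 3*m^2 - 2*m - 1/4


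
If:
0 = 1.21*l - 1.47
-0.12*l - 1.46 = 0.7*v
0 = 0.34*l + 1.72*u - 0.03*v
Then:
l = 1.21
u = -0.28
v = -2.29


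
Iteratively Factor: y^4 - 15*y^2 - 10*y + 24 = (y + 3)*(y^3 - 3*y^2 - 6*y + 8) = (y - 4)*(y + 3)*(y^2 + y - 2) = (y - 4)*(y + 2)*(y + 3)*(y - 1)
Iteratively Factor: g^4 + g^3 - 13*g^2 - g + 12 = (g + 4)*(g^3 - 3*g^2 - g + 3) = (g - 1)*(g + 4)*(g^2 - 2*g - 3) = (g - 3)*(g - 1)*(g + 4)*(g + 1)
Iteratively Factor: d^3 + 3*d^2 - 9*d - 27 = (d + 3)*(d^2 - 9) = (d - 3)*(d + 3)*(d + 3)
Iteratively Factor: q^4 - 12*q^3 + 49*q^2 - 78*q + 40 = (q - 1)*(q^3 - 11*q^2 + 38*q - 40) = (q - 5)*(q - 1)*(q^2 - 6*q + 8) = (q - 5)*(q - 2)*(q - 1)*(q - 4)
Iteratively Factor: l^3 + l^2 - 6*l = (l)*(l^2 + l - 6) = l*(l + 3)*(l - 2)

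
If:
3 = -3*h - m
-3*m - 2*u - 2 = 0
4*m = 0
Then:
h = -1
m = 0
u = -1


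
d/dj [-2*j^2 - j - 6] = -4*j - 1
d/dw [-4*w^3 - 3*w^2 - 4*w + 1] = -12*w^2 - 6*w - 4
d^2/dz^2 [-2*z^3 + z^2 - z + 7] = 2 - 12*z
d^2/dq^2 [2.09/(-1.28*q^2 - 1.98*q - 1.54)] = (6.848512*q^2 + 10.593792*q - 2.09*(2.56*q + 1.98)*(5.12*q + 3.96) + 8.239616)/(1.28*q^2 + 1.98*q + 1.54)^3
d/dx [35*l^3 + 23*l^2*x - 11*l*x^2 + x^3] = 23*l^2 - 22*l*x + 3*x^2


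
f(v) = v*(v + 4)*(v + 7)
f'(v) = v*(v + 4) + v*(v + 7) + (v + 4)*(v + 7) = 3*v^2 + 22*v + 28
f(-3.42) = -7.10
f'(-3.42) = -12.15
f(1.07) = 43.78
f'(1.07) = 54.97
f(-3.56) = -5.39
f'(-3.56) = -12.30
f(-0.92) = -17.23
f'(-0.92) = 10.30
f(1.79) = 91.10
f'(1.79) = 76.99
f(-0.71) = -14.69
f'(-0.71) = 13.89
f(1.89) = 98.96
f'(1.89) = 80.30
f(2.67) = 172.21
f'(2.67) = 108.13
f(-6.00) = 12.00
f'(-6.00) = 4.00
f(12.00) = 3648.00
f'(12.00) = 724.00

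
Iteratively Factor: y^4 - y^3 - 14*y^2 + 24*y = (y - 2)*(y^3 + y^2 - 12*y) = y*(y - 2)*(y^2 + y - 12) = y*(y - 2)*(y + 4)*(y - 3)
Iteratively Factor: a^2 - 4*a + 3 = (a - 1)*(a - 3)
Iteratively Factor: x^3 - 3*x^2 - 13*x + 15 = (x - 1)*(x^2 - 2*x - 15) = (x - 1)*(x + 3)*(x - 5)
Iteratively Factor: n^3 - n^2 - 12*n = (n + 3)*(n^2 - 4*n) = n*(n + 3)*(n - 4)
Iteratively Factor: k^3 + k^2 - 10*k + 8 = (k - 1)*(k^2 + 2*k - 8) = (k - 2)*(k - 1)*(k + 4)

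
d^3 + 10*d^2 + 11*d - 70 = (d - 2)*(d + 5)*(d + 7)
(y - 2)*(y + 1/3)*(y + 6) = y^3 + 13*y^2/3 - 32*y/3 - 4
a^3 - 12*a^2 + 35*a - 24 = (a - 8)*(a - 3)*(a - 1)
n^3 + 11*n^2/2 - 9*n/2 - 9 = (n - 3/2)*(n + 1)*(n + 6)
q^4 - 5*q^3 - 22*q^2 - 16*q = q*(q - 8)*(q + 1)*(q + 2)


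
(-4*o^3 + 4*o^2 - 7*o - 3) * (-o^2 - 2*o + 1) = 4*o^5 + 4*o^4 - 5*o^3 + 21*o^2 - o - 3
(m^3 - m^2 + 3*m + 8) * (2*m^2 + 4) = 2*m^5 - 2*m^4 + 10*m^3 + 12*m^2 + 12*m + 32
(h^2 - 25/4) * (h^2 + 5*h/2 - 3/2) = h^4 + 5*h^3/2 - 31*h^2/4 - 125*h/8 + 75/8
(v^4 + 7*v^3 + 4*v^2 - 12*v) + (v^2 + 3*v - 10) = v^4 + 7*v^3 + 5*v^2 - 9*v - 10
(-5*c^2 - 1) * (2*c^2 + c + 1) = -10*c^4 - 5*c^3 - 7*c^2 - c - 1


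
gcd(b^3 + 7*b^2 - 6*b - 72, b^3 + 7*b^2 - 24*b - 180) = b + 6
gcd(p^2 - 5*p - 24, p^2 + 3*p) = p + 3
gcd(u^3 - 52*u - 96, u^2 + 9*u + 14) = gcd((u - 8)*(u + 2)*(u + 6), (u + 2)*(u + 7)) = u + 2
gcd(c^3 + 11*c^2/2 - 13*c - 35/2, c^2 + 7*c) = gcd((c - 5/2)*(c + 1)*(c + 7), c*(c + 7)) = c + 7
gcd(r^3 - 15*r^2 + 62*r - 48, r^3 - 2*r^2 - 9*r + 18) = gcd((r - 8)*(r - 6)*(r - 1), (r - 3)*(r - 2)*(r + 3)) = 1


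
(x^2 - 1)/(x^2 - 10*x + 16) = (x^2 - 1)/(x^2 - 10*x + 16)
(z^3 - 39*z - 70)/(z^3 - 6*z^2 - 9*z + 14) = (z + 5)/(z - 1)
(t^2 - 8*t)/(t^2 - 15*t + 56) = t/(t - 7)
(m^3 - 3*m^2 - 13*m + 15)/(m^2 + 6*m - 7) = (m^2 - 2*m - 15)/(m + 7)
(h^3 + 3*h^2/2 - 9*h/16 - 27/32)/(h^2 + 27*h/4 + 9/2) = (8*h^2 + 6*h - 9)/(8*(h + 6))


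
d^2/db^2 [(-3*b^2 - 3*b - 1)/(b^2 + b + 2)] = 10*(3*b^2 + 3*b - 1)/(b^6 + 3*b^5 + 9*b^4 + 13*b^3 + 18*b^2 + 12*b + 8)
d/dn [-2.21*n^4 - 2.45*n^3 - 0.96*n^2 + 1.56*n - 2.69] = -8.84*n^3 - 7.35*n^2 - 1.92*n + 1.56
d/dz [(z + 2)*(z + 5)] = 2*z + 7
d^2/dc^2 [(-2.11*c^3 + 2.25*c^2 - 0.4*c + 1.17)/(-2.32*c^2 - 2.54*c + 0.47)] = (-7.105427357601e-15*c^4 + 62.65076*c^3 - 67.618356*c^2 - 35.953902*c - 17.68729)/(12.487168*c^6 + 41.013888*c^5 + 37.313952*c^4 - 0.230631999999996*c^3 - 7.559292*c^2 + 1.683258*c - 0.103823)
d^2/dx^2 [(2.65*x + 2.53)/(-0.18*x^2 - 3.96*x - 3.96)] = (-(0.36*x + 3.96)*(0.72*x + 7.92)*(2.65*x + 2.53) + (2.862*x + 21.8988)*(0.18*x^2 + 3.96*x + 3.96))/(0.18*x^2 + 3.96*x + 3.96)^3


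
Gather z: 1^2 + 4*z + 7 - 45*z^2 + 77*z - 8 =-45*z^2 + 81*z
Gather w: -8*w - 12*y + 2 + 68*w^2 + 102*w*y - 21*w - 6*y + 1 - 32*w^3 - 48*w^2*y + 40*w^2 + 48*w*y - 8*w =-32*w^3 + w^2*(108 - 48*y) + w*(150*y - 37) - 18*y + 3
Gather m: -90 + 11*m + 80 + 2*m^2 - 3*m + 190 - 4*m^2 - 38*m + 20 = -2*m^2 - 30*m + 200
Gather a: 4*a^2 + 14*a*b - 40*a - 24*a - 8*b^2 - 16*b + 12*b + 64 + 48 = 4*a^2 + a*(14*b - 64) - 8*b^2 - 4*b + 112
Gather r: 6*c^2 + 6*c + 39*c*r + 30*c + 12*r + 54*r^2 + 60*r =6*c^2 + 36*c + 54*r^2 + r*(39*c + 72)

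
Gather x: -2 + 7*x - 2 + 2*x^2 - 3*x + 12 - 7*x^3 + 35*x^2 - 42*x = -7*x^3 + 37*x^2 - 38*x + 8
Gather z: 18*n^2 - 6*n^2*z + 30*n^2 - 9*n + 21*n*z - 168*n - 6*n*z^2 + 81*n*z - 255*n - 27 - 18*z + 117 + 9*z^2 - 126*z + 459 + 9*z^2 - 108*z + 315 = 48*n^2 - 432*n + z^2*(18 - 6*n) + z*(-6*n^2 + 102*n - 252) + 864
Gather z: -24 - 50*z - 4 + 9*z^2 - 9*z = 9*z^2 - 59*z - 28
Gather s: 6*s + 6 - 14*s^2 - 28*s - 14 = -14*s^2 - 22*s - 8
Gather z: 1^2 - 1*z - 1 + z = 0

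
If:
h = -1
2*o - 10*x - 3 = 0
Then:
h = -1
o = 5*x + 3/2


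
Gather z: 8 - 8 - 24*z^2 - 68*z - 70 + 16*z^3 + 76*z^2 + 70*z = 16*z^3 + 52*z^2 + 2*z - 70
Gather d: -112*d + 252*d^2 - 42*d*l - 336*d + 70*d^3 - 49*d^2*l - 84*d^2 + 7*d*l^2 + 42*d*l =70*d^3 + d^2*(168 - 49*l) + d*(7*l^2 - 448)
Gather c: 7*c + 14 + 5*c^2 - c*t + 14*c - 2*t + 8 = 5*c^2 + c*(21 - t) - 2*t + 22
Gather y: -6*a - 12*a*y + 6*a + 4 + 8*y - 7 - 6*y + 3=y*(2 - 12*a)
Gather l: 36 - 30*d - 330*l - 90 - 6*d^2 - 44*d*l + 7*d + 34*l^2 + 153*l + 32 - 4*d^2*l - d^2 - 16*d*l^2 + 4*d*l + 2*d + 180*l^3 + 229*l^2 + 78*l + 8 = -7*d^2 - 21*d + 180*l^3 + l^2*(263 - 16*d) + l*(-4*d^2 - 40*d - 99) - 14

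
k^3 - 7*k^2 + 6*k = k*(k - 6)*(k - 1)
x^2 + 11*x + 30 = (x + 5)*(x + 6)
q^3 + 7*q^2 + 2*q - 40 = (q - 2)*(q + 4)*(q + 5)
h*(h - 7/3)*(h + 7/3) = h^3 - 49*h/9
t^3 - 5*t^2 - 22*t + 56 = (t - 7)*(t - 2)*(t + 4)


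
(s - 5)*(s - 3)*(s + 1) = s^3 - 7*s^2 + 7*s + 15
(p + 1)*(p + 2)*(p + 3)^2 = p^4 + 9*p^3 + 29*p^2 + 39*p + 18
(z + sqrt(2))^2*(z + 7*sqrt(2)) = z^3 + 9*sqrt(2)*z^2 + 30*z + 14*sqrt(2)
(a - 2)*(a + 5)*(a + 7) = a^3 + 10*a^2 + 11*a - 70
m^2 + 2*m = m*(m + 2)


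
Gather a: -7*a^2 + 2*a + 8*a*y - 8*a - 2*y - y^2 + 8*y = -7*a^2 + a*(8*y - 6) - y^2 + 6*y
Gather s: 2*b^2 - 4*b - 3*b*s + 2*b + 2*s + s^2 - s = 2*b^2 - 2*b + s^2 + s*(1 - 3*b)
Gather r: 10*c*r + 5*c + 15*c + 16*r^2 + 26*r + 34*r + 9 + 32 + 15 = 20*c + 16*r^2 + r*(10*c + 60) + 56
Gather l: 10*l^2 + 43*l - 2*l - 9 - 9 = 10*l^2 + 41*l - 18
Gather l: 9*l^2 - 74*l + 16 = 9*l^2 - 74*l + 16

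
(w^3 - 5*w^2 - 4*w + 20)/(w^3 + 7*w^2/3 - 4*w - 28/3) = 3*(w - 5)/(3*w + 7)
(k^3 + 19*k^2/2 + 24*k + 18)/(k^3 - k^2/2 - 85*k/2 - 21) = (2*k^2 + 7*k + 6)/(2*k^2 - 13*k - 7)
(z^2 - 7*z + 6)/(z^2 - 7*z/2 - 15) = 2*(z - 1)/(2*z + 5)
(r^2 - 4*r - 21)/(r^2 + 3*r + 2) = (r^2 - 4*r - 21)/(r^2 + 3*r + 2)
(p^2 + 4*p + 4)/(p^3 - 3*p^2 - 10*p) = (p + 2)/(p*(p - 5))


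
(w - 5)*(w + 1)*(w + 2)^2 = w^4 - 17*w^2 - 36*w - 20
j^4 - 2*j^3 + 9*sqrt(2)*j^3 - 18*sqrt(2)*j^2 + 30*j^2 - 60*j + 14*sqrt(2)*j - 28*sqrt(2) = (j - 2)*(j + sqrt(2))^2*(j + 7*sqrt(2))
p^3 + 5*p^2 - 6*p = p*(p - 1)*(p + 6)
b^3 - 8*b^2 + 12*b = b*(b - 6)*(b - 2)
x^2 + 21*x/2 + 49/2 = (x + 7/2)*(x + 7)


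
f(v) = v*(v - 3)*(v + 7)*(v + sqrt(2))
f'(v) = v*(v - 3)*(v + 7) + v*(v - 3)*(v + sqrt(2)) + v*(v + 7)*(v + sqrt(2)) + (v - 3)*(v + 7)*(v + sqrt(2))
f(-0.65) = 11.51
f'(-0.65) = -3.99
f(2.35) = -53.76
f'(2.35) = 39.80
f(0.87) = -33.31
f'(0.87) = -41.47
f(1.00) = -38.63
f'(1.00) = -40.14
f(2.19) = -58.76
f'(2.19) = 23.01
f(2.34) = -54.15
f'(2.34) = 38.69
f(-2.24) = -46.14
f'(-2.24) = 75.58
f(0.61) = -22.46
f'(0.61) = -41.47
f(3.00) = 0.00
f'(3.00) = 132.43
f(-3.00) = -114.18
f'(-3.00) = 100.54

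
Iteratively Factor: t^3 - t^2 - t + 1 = (t - 1)*(t^2 - 1) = (t - 1)^2*(t + 1)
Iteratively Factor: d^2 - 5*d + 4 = (d - 1)*(d - 4)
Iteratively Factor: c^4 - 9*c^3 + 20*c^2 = (c - 5)*(c^3 - 4*c^2) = c*(c - 5)*(c^2 - 4*c) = c*(c - 5)*(c - 4)*(c)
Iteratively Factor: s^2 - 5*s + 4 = (s - 1)*(s - 4)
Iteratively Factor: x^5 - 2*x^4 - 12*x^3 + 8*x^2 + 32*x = (x - 2)*(x^4 - 12*x^2 - 16*x) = (x - 2)*(x + 2)*(x^3 - 2*x^2 - 8*x) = (x - 2)*(x + 2)^2*(x^2 - 4*x) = x*(x - 2)*(x + 2)^2*(x - 4)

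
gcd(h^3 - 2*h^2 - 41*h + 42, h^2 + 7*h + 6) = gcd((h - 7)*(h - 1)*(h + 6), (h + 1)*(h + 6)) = h + 6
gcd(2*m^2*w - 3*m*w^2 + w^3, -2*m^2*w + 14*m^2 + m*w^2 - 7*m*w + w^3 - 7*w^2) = -m + w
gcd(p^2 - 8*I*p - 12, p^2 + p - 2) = 1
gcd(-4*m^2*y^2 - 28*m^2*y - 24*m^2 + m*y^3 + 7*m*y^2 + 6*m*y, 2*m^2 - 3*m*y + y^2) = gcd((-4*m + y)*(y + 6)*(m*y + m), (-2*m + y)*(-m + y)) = 1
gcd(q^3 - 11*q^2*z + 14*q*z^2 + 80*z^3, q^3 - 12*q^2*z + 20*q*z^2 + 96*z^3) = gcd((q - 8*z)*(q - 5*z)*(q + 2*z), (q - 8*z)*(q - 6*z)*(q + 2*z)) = -q^2 + 6*q*z + 16*z^2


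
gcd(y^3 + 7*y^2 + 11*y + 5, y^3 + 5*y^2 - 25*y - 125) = y + 5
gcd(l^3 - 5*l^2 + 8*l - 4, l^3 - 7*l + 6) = l^2 - 3*l + 2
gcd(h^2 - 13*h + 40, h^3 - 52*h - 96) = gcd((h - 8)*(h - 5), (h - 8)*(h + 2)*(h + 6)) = h - 8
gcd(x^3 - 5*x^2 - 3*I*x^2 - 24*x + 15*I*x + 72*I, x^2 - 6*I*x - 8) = 1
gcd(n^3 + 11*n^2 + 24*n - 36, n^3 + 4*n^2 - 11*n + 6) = n^2 + 5*n - 6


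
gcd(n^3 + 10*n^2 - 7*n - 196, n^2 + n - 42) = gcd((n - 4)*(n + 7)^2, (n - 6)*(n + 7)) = n + 7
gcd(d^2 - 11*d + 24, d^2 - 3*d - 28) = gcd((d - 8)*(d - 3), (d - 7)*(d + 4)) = 1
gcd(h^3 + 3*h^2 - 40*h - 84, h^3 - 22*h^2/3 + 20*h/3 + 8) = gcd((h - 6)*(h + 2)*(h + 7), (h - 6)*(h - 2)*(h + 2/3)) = h - 6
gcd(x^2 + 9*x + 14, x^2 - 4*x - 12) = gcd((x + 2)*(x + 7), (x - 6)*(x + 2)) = x + 2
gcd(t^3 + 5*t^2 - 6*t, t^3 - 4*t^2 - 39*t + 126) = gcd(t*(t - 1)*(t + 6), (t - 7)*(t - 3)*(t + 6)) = t + 6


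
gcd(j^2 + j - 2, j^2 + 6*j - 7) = j - 1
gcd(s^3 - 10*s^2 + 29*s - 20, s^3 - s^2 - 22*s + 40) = s - 4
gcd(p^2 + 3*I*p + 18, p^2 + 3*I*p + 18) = p^2 + 3*I*p + 18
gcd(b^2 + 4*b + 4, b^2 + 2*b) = b + 2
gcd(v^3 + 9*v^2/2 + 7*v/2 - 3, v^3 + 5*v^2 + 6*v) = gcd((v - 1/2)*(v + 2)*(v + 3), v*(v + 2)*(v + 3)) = v^2 + 5*v + 6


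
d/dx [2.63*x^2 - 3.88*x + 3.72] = 5.26*x - 3.88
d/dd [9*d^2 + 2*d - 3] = 18*d + 2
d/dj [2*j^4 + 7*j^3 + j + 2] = 8*j^3 + 21*j^2 + 1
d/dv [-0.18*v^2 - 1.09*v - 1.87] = -0.36*v - 1.09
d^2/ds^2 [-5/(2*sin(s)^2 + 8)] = 5*(2*sin(s)^4 - 11*sin(s)^2 + 4)/(sin(s)^2 + 4)^3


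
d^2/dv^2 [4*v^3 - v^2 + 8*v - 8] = 24*v - 2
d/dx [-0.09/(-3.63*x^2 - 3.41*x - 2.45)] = (-0.6534*x - 0.3069)/(3.63*x^2 + 3.41*x + 2.45)^2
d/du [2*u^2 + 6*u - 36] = 4*u + 6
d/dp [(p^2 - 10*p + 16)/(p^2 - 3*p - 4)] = (7*p^2 - 40*p + 88)/(p^4 - 6*p^3 + p^2 + 24*p + 16)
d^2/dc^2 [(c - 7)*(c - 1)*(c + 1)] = 6*c - 14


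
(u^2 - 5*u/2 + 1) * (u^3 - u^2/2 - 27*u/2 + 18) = u^5 - 3*u^4 - 45*u^3/4 + 205*u^2/4 - 117*u/2 + 18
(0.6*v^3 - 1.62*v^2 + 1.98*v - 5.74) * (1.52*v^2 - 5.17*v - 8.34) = 0.912*v^5 - 5.5644*v^4 + 6.381*v^3 - 5.4506*v^2 + 13.1626*v + 47.8716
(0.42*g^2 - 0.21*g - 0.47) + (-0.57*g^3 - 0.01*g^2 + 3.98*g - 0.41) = -0.57*g^3 + 0.41*g^2 + 3.77*g - 0.88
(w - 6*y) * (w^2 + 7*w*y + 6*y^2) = w^3 + w^2*y - 36*w*y^2 - 36*y^3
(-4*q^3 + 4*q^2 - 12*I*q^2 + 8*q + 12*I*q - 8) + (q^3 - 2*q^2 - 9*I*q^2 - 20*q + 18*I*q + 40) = -3*q^3 + 2*q^2 - 21*I*q^2 - 12*q + 30*I*q + 32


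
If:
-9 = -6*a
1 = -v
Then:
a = 3/2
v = -1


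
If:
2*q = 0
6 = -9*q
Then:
No Solution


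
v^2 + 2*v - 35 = (v - 5)*(v + 7)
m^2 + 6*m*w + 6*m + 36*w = (m + 6)*(m + 6*w)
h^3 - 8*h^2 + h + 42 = (h - 7)*(h - 3)*(h + 2)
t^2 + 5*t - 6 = (t - 1)*(t + 6)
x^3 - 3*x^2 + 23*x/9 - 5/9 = (x - 5/3)*(x - 1)*(x - 1/3)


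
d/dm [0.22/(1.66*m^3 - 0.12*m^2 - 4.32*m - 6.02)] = (-1.0956*m^2 + 0.0528*m + 0.9504)/(-1.66*m^3 + 0.12*m^2 + 4.32*m + 6.02)^2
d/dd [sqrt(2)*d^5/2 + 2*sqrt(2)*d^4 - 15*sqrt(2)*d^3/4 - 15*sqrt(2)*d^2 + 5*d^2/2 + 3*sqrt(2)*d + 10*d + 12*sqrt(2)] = 5*sqrt(2)*d^4/2 + 8*sqrt(2)*d^3 - 45*sqrt(2)*d^2/4 - 30*sqrt(2)*d + 5*d + 3*sqrt(2) + 10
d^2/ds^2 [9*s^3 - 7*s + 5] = 54*s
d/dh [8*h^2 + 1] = 16*h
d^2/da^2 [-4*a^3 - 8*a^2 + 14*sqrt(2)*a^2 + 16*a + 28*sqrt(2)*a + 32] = -24*a - 16 + 28*sqrt(2)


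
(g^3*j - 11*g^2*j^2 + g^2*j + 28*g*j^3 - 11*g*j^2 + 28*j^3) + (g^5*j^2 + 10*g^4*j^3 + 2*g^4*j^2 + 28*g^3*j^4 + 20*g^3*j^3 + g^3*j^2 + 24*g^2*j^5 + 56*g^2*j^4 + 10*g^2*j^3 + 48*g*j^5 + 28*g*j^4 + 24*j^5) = g^5*j^2 + 10*g^4*j^3 + 2*g^4*j^2 + 28*g^3*j^4 + 20*g^3*j^3 + g^3*j^2 + g^3*j + 24*g^2*j^5 + 56*g^2*j^4 + 10*g^2*j^3 - 11*g^2*j^2 + g^2*j + 48*g*j^5 + 28*g*j^4 + 28*g*j^3 - 11*g*j^2 + 24*j^5 + 28*j^3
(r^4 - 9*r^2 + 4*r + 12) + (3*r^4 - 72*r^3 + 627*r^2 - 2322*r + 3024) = 4*r^4 - 72*r^3 + 618*r^2 - 2318*r + 3036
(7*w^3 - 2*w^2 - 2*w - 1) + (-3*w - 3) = 7*w^3 - 2*w^2 - 5*w - 4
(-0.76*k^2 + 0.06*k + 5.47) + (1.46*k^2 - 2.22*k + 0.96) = 0.7*k^2 - 2.16*k + 6.43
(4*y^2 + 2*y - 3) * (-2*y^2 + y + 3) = -8*y^4 + 20*y^2 + 3*y - 9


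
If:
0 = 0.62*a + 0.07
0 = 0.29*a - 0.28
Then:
No Solution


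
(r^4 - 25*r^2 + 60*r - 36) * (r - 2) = r^5 - 2*r^4 - 25*r^3 + 110*r^2 - 156*r + 72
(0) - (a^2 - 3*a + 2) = -a^2 + 3*a - 2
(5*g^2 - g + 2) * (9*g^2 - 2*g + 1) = 45*g^4 - 19*g^3 + 25*g^2 - 5*g + 2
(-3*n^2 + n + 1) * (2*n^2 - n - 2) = -6*n^4 + 5*n^3 + 7*n^2 - 3*n - 2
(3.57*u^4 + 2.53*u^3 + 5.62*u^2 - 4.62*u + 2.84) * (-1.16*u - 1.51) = -4.1412*u^5 - 8.3255*u^4 - 10.3395*u^3 - 3.127*u^2 + 3.6818*u - 4.2884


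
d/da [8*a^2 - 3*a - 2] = 16*a - 3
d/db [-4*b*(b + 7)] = -8*b - 28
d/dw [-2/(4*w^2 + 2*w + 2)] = (4*w + 1)/(2*w^2 + w + 1)^2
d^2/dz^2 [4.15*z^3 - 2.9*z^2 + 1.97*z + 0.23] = 24.9*z - 5.8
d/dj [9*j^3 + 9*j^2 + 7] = 9*j*(3*j + 2)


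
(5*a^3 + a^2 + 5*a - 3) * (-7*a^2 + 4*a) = -35*a^5 + 13*a^4 - 31*a^3 + 41*a^2 - 12*a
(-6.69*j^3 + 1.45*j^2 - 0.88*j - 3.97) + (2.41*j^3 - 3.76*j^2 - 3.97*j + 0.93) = -4.28*j^3 - 2.31*j^2 - 4.85*j - 3.04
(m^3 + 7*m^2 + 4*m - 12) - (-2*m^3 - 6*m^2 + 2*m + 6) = 3*m^3 + 13*m^2 + 2*m - 18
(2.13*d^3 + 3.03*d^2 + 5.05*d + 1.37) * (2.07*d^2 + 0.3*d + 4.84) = 4.4091*d^5 + 6.9111*d^4 + 21.6717*d^3 + 19.0161*d^2 + 24.853*d + 6.6308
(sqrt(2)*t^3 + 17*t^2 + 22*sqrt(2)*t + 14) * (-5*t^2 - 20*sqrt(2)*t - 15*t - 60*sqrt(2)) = -5*sqrt(2)*t^5 - 125*t^4 - 15*sqrt(2)*t^4 - 450*sqrt(2)*t^3 - 375*t^3 - 1350*sqrt(2)*t^2 - 950*t^2 - 2850*t - 280*sqrt(2)*t - 840*sqrt(2)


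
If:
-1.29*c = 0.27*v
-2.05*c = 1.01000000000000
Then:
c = -0.49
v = 2.35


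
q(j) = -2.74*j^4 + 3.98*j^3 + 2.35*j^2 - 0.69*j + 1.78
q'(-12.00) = 20601.15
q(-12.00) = -63345.62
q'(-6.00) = 2768.31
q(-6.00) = -4320.20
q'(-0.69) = 5.35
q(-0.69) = 1.45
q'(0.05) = -0.43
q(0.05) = 1.75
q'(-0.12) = -1.06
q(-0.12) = 1.89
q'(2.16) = -45.28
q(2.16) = -8.28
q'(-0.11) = -1.05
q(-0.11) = 1.88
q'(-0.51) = 1.47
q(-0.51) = 2.03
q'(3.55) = -323.87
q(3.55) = -228.17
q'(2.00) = -31.21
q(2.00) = -2.20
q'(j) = -10.96*j^3 + 11.94*j^2 + 4.7*j - 0.69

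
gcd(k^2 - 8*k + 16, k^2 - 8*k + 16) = k^2 - 8*k + 16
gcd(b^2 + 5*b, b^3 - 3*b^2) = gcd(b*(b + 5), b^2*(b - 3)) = b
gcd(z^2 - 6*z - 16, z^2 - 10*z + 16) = z - 8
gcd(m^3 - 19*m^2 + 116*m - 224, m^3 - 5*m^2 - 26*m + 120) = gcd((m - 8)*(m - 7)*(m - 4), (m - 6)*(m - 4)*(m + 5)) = m - 4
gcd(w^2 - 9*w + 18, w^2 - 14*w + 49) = 1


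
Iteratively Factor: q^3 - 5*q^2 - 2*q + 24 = (q + 2)*(q^2 - 7*q + 12) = (q - 4)*(q + 2)*(q - 3)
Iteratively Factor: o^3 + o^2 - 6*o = (o)*(o^2 + o - 6) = o*(o - 2)*(o + 3)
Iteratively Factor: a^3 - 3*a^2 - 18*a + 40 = (a - 5)*(a^2 + 2*a - 8) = (a - 5)*(a + 4)*(a - 2)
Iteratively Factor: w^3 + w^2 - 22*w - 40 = (w + 4)*(w^2 - 3*w - 10) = (w - 5)*(w + 4)*(w + 2)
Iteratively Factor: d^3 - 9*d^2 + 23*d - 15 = (d - 3)*(d^2 - 6*d + 5) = (d - 3)*(d - 1)*(d - 5)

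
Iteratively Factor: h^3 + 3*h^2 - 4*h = (h)*(h^2 + 3*h - 4) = h*(h + 4)*(h - 1)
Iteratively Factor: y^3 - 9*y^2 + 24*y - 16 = (y - 4)*(y^2 - 5*y + 4) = (y - 4)^2*(y - 1)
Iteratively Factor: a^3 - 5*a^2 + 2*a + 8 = (a - 2)*(a^2 - 3*a - 4) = (a - 4)*(a - 2)*(a + 1)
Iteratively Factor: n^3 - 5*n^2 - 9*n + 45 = (n + 3)*(n^2 - 8*n + 15) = (n - 3)*(n + 3)*(n - 5)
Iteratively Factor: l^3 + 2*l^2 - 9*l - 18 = (l + 3)*(l^2 - l - 6) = (l - 3)*(l + 3)*(l + 2)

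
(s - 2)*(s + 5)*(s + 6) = s^3 + 9*s^2 + 8*s - 60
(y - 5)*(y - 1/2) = y^2 - 11*y/2 + 5/2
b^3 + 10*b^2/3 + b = b*(b + 1/3)*(b + 3)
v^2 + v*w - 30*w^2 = (v - 5*w)*(v + 6*w)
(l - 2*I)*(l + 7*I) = l^2 + 5*I*l + 14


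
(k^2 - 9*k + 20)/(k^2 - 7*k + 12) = (k - 5)/(k - 3)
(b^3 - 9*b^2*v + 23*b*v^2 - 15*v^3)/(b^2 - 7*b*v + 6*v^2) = (-b^2 + 8*b*v - 15*v^2)/(-b + 6*v)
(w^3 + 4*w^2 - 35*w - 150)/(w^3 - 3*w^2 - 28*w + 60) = (w + 5)/(w - 2)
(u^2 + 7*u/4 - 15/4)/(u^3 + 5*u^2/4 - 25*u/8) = 2*(u + 3)/(u*(2*u + 5))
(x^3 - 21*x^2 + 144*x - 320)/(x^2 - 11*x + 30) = (x^2 - 16*x + 64)/(x - 6)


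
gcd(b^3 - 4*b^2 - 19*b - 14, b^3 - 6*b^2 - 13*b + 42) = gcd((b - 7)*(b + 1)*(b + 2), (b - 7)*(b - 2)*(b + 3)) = b - 7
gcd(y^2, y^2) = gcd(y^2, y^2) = y^2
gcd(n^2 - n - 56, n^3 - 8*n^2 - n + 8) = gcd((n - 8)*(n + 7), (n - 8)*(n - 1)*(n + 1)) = n - 8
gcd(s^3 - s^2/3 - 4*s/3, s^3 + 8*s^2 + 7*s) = s^2 + s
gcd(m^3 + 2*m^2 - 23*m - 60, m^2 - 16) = m + 4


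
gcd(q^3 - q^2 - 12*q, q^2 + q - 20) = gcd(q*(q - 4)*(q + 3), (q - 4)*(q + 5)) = q - 4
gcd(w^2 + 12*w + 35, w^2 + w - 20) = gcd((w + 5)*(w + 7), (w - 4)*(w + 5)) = w + 5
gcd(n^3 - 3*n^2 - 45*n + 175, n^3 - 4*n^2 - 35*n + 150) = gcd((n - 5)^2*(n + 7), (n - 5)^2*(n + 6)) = n^2 - 10*n + 25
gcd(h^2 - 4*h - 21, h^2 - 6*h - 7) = h - 7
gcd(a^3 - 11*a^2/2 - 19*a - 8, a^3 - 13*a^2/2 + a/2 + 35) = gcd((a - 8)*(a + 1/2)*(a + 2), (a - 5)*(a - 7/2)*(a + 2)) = a + 2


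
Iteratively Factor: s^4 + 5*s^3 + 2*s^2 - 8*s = (s + 2)*(s^3 + 3*s^2 - 4*s) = (s + 2)*(s + 4)*(s^2 - s) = s*(s + 2)*(s + 4)*(s - 1)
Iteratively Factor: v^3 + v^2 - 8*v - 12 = (v + 2)*(v^2 - v - 6) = (v + 2)^2*(v - 3)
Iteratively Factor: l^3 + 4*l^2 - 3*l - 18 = (l + 3)*(l^2 + l - 6) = (l + 3)^2*(l - 2)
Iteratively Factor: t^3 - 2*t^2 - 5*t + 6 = (t - 3)*(t^2 + t - 2) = (t - 3)*(t - 1)*(t + 2)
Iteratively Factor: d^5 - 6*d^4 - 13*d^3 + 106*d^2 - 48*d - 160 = (d - 2)*(d^4 - 4*d^3 - 21*d^2 + 64*d + 80) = (d - 5)*(d - 2)*(d^3 + d^2 - 16*d - 16) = (d - 5)*(d - 2)*(d + 1)*(d^2 - 16) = (d - 5)*(d - 2)*(d + 1)*(d + 4)*(d - 4)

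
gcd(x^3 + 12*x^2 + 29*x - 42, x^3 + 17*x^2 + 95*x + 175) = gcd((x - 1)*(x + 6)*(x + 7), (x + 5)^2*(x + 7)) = x + 7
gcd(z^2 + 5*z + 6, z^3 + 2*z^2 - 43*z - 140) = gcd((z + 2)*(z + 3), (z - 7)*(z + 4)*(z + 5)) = 1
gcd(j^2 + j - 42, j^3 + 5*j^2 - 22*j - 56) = j + 7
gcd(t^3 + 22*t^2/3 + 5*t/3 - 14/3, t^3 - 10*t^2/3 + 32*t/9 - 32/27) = t - 2/3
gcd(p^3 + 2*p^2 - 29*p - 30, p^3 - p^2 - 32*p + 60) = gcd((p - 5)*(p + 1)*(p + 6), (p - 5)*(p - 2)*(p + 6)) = p^2 + p - 30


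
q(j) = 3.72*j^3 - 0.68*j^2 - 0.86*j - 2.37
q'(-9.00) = 915.34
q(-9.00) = -2761.59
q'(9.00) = 890.86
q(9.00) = 2646.69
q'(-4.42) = 223.18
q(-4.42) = -333.08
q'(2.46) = 63.33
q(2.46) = 46.78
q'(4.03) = 174.91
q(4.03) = 226.60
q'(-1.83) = 39.00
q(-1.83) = -25.87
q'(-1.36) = 21.63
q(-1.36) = -11.82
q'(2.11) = 45.96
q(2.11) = 27.73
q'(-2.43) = 68.34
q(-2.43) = -57.67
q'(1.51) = 22.53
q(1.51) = 7.59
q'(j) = 11.16*j^2 - 1.36*j - 0.86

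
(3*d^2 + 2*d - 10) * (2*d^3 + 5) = 6*d^5 + 4*d^4 - 20*d^3 + 15*d^2 + 10*d - 50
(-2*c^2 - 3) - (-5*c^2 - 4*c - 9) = 3*c^2 + 4*c + 6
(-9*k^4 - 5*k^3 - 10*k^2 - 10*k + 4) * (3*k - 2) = -27*k^5 + 3*k^4 - 20*k^3 - 10*k^2 + 32*k - 8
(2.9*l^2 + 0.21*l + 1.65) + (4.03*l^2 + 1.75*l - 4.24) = 6.93*l^2 + 1.96*l - 2.59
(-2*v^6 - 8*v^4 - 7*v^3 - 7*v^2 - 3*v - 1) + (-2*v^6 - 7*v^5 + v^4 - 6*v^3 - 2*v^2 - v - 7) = -4*v^6 - 7*v^5 - 7*v^4 - 13*v^3 - 9*v^2 - 4*v - 8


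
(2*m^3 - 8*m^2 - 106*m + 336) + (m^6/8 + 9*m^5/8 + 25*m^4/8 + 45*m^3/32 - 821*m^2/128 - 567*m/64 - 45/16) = m^6/8 + 9*m^5/8 + 25*m^4/8 + 109*m^3/32 - 1845*m^2/128 - 7351*m/64 + 5331/16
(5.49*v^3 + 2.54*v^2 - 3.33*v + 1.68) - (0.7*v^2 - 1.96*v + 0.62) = 5.49*v^3 + 1.84*v^2 - 1.37*v + 1.06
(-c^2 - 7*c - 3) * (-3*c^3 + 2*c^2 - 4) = 3*c^5 + 19*c^4 - 5*c^3 - 2*c^2 + 28*c + 12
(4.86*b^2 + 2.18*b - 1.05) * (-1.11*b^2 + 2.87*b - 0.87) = -5.3946*b^4 + 11.5284*b^3 + 3.1939*b^2 - 4.9101*b + 0.9135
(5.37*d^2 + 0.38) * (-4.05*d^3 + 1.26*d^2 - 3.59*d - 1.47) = -21.7485*d^5 + 6.7662*d^4 - 20.8173*d^3 - 7.4151*d^2 - 1.3642*d - 0.5586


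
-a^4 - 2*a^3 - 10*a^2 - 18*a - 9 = (a - 3*I)*(a + 3*I)*(I*a + I)^2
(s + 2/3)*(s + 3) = s^2 + 11*s/3 + 2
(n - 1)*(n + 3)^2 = n^3 + 5*n^2 + 3*n - 9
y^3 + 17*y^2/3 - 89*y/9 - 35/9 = (y - 5/3)*(y + 1/3)*(y + 7)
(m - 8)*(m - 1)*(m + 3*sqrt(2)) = m^3 - 9*m^2 + 3*sqrt(2)*m^2 - 27*sqrt(2)*m + 8*m + 24*sqrt(2)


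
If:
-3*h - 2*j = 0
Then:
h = -2*j/3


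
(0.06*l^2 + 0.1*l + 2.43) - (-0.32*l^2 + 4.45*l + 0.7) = 0.38*l^2 - 4.35*l + 1.73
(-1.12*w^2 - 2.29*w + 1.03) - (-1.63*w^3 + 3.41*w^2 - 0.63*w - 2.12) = 1.63*w^3 - 4.53*w^2 - 1.66*w + 3.15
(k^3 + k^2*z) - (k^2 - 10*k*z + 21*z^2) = k^3 + k^2*z - k^2 + 10*k*z - 21*z^2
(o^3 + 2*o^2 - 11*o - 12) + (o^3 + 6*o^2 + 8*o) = 2*o^3 + 8*o^2 - 3*o - 12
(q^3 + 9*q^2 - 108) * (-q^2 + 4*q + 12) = -q^5 - 5*q^4 + 48*q^3 + 216*q^2 - 432*q - 1296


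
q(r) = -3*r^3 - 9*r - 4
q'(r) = -9*r^2 - 9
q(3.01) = -112.90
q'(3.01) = -90.54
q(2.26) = -58.97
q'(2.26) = -54.97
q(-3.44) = 149.08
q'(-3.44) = -115.50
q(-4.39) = 289.32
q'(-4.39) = -182.45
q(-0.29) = -1.32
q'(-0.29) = -9.76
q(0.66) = -10.80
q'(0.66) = -12.92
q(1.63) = -31.66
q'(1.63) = -32.91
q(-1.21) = 12.20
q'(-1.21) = -22.18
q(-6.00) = 698.00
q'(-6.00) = -333.00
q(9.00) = -2272.00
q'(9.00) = -738.00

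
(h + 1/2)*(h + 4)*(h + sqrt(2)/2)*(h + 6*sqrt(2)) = h^4 + 9*h^3/2 + 13*sqrt(2)*h^3/2 + 8*h^2 + 117*sqrt(2)*h^2/4 + 13*sqrt(2)*h + 27*h + 12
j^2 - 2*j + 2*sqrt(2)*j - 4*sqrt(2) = (j - 2)*(j + 2*sqrt(2))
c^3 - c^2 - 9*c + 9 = (c - 3)*(c - 1)*(c + 3)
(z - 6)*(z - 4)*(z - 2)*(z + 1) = z^4 - 11*z^3 + 32*z^2 - 4*z - 48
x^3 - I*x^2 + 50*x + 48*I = (x - 8*I)*(x + I)*(x + 6*I)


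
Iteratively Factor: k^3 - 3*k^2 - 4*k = (k)*(k^2 - 3*k - 4) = k*(k + 1)*(k - 4)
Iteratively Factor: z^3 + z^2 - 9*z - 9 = (z - 3)*(z^2 + 4*z + 3) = (z - 3)*(z + 3)*(z + 1)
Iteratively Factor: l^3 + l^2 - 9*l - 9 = (l + 1)*(l^2 - 9) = (l - 3)*(l + 1)*(l + 3)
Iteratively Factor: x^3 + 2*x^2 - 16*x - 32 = (x - 4)*(x^2 + 6*x + 8) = (x - 4)*(x + 2)*(x + 4)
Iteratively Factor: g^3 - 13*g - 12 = (g + 3)*(g^2 - 3*g - 4) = (g - 4)*(g + 3)*(g + 1)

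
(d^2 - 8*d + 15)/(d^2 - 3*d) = (d - 5)/d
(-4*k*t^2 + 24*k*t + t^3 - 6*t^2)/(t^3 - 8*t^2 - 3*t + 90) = t*(-4*k + t)/(t^2 - 2*t - 15)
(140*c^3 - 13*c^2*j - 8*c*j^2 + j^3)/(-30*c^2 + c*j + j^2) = (-28*c^2 - 3*c*j + j^2)/(6*c + j)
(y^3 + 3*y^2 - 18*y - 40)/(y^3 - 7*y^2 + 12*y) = (y^2 + 7*y + 10)/(y*(y - 3))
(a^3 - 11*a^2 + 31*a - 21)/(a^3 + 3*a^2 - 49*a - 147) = (a^2 - 4*a + 3)/(a^2 + 10*a + 21)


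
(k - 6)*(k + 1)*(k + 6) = k^3 + k^2 - 36*k - 36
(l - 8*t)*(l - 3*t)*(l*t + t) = l^3*t - 11*l^2*t^2 + l^2*t + 24*l*t^3 - 11*l*t^2 + 24*t^3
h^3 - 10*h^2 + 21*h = h*(h - 7)*(h - 3)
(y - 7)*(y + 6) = y^2 - y - 42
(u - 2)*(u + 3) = u^2 + u - 6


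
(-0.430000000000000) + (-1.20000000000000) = -1.63000000000000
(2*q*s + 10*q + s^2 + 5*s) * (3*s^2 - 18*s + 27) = 6*q*s^3 - 6*q*s^2 - 126*q*s + 270*q + 3*s^4 - 3*s^3 - 63*s^2 + 135*s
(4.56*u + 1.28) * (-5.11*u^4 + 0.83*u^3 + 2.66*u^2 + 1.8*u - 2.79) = -23.3016*u^5 - 2.756*u^4 + 13.192*u^3 + 11.6128*u^2 - 10.4184*u - 3.5712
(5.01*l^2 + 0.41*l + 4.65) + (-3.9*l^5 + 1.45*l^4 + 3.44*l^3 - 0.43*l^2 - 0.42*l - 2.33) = -3.9*l^5 + 1.45*l^4 + 3.44*l^3 + 4.58*l^2 - 0.01*l + 2.32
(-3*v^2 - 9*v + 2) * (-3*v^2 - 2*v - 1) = 9*v^4 + 33*v^3 + 15*v^2 + 5*v - 2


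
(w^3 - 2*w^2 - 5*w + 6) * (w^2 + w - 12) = w^5 - w^4 - 19*w^3 + 25*w^2 + 66*w - 72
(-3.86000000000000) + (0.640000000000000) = -3.22000000000000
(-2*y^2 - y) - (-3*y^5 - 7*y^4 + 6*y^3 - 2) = 3*y^5 + 7*y^4 - 6*y^3 - 2*y^2 - y + 2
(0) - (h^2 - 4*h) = -h^2 + 4*h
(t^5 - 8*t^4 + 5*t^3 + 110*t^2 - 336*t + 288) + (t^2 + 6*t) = t^5 - 8*t^4 + 5*t^3 + 111*t^2 - 330*t + 288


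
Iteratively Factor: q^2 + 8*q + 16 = (q + 4)*(q + 4)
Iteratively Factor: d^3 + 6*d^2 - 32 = (d - 2)*(d^2 + 8*d + 16) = (d - 2)*(d + 4)*(d + 4)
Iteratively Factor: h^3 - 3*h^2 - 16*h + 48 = (h + 4)*(h^2 - 7*h + 12) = (h - 4)*(h + 4)*(h - 3)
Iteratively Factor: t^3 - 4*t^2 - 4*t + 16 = (t - 4)*(t^2 - 4) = (t - 4)*(t + 2)*(t - 2)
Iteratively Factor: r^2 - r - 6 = (r - 3)*(r + 2)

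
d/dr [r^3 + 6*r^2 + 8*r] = 3*r^2 + 12*r + 8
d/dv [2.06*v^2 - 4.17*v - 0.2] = 4.12*v - 4.17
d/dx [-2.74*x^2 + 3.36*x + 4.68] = 3.36 - 5.48*x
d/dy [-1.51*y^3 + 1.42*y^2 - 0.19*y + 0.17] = -4.53*y^2 + 2.84*y - 0.19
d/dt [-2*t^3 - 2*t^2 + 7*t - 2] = -6*t^2 - 4*t + 7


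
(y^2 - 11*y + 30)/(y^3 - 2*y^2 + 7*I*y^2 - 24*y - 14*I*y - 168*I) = (y - 5)/(y^2 + y*(4 + 7*I) + 28*I)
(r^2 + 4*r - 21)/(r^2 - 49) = (r - 3)/(r - 7)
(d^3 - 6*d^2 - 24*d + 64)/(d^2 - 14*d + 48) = (d^2 + 2*d - 8)/(d - 6)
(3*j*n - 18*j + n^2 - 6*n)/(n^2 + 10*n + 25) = (3*j*n - 18*j + n^2 - 6*n)/(n^2 + 10*n + 25)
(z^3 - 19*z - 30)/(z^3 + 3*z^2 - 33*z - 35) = (z^2 + 5*z + 6)/(z^2 + 8*z + 7)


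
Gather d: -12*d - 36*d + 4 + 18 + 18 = 40 - 48*d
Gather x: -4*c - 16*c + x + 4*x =-20*c + 5*x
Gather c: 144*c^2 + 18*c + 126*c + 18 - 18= 144*c^2 + 144*c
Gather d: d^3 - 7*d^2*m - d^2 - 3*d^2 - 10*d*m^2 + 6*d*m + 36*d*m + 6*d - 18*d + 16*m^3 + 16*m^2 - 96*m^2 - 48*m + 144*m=d^3 + d^2*(-7*m - 4) + d*(-10*m^2 + 42*m - 12) + 16*m^3 - 80*m^2 + 96*m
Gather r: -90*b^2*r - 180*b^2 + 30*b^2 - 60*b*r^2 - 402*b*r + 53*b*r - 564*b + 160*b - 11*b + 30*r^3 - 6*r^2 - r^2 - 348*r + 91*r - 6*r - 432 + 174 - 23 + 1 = -150*b^2 - 415*b + 30*r^3 + r^2*(-60*b - 7) + r*(-90*b^2 - 349*b - 263) - 280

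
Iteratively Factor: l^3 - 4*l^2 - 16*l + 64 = (l + 4)*(l^2 - 8*l + 16) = (l - 4)*(l + 4)*(l - 4)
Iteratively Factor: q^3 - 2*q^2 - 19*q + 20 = (q - 5)*(q^2 + 3*q - 4) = (q - 5)*(q - 1)*(q + 4)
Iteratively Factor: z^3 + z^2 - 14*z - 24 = (z + 3)*(z^2 - 2*z - 8) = (z - 4)*(z + 3)*(z + 2)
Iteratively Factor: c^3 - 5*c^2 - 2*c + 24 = (c - 3)*(c^2 - 2*c - 8) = (c - 4)*(c - 3)*(c + 2)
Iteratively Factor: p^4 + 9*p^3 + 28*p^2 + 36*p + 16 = (p + 1)*(p^3 + 8*p^2 + 20*p + 16) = (p + 1)*(p + 2)*(p^2 + 6*p + 8) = (p + 1)*(p + 2)^2*(p + 4)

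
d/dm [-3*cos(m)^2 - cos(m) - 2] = (6*cos(m) + 1)*sin(m)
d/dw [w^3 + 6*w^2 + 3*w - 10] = 3*w^2 + 12*w + 3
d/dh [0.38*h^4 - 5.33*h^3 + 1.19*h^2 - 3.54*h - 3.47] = 1.52*h^3 - 15.99*h^2 + 2.38*h - 3.54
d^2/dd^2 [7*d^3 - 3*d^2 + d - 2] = 42*d - 6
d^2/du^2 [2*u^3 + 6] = 12*u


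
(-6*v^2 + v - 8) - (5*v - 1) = -6*v^2 - 4*v - 7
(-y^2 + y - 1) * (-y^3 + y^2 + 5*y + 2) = y^5 - 2*y^4 - 3*y^3 + 2*y^2 - 3*y - 2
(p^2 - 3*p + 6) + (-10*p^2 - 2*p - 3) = -9*p^2 - 5*p + 3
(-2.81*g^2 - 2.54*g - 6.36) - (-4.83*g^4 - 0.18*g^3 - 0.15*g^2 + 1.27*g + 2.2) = 4.83*g^4 + 0.18*g^3 - 2.66*g^2 - 3.81*g - 8.56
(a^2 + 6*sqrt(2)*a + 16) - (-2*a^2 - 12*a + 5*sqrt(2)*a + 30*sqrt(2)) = 3*a^2 + sqrt(2)*a + 12*a - 30*sqrt(2) + 16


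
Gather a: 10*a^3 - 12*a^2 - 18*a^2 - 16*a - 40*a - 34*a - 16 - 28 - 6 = 10*a^3 - 30*a^2 - 90*a - 50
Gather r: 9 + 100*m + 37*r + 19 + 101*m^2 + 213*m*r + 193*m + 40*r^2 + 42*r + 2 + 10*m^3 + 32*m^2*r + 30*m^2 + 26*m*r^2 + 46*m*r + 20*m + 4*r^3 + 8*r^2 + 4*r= 10*m^3 + 131*m^2 + 313*m + 4*r^3 + r^2*(26*m + 48) + r*(32*m^2 + 259*m + 83) + 30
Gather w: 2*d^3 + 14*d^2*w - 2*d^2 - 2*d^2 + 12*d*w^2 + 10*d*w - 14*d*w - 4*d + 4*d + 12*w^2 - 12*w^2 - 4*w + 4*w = 2*d^3 - 4*d^2 + 12*d*w^2 + w*(14*d^2 - 4*d)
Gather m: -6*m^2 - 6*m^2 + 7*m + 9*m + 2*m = -12*m^2 + 18*m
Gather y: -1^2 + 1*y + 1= y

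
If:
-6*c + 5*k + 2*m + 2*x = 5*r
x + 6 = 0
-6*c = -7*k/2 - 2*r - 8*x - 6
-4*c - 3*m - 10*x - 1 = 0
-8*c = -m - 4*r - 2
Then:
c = 3637/516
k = 6881/387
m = 3974/387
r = 8537/774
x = -6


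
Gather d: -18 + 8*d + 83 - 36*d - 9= 56 - 28*d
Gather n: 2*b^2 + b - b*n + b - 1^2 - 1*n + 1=2*b^2 + 2*b + n*(-b - 1)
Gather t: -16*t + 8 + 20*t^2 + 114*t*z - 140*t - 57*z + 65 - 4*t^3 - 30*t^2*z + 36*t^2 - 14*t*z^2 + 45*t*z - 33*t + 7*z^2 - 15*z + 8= -4*t^3 + t^2*(56 - 30*z) + t*(-14*z^2 + 159*z - 189) + 7*z^2 - 72*z + 81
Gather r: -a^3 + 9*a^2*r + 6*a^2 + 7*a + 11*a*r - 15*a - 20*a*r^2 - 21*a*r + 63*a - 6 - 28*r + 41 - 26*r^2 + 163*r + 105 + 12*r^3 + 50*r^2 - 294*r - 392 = -a^3 + 6*a^2 + 55*a + 12*r^3 + r^2*(24 - 20*a) + r*(9*a^2 - 10*a - 159) - 252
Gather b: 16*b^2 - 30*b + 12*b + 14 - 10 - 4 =16*b^2 - 18*b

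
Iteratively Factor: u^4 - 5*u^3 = (u)*(u^3 - 5*u^2) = u*(u - 5)*(u^2) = u^2*(u - 5)*(u)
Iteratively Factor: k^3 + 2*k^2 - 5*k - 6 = (k + 1)*(k^2 + k - 6) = (k + 1)*(k + 3)*(k - 2)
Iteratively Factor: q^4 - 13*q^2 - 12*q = (q)*(q^3 - 13*q - 12) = q*(q + 1)*(q^2 - q - 12) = q*(q - 4)*(q + 1)*(q + 3)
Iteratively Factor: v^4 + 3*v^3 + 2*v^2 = (v + 1)*(v^3 + 2*v^2) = v*(v + 1)*(v^2 + 2*v) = v*(v + 1)*(v + 2)*(v)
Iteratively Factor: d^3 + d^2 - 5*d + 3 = (d + 3)*(d^2 - 2*d + 1) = (d - 1)*(d + 3)*(d - 1)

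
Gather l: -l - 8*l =-9*l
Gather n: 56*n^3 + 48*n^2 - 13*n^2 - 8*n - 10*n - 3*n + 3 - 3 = 56*n^3 + 35*n^2 - 21*n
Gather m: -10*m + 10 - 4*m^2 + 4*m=-4*m^2 - 6*m + 10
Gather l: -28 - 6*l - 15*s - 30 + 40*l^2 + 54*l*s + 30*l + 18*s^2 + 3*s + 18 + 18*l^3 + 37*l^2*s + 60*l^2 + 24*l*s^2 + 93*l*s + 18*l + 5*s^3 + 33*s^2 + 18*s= 18*l^3 + l^2*(37*s + 100) + l*(24*s^2 + 147*s + 42) + 5*s^3 + 51*s^2 + 6*s - 40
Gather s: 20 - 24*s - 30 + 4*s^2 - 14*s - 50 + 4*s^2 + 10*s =8*s^2 - 28*s - 60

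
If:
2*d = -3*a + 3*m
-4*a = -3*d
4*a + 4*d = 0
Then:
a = 0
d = 0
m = 0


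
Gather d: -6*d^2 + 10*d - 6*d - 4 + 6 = -6*d^2 + 4*d + 2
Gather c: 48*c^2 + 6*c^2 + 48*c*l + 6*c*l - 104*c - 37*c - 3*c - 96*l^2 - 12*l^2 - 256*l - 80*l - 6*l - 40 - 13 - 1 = 54*c^2 + c*(54*l - 144) - 108*l^2 - 342*l - 54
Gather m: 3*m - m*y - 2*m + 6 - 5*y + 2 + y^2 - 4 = m*(1 - y) + y^2 - 5*y + 4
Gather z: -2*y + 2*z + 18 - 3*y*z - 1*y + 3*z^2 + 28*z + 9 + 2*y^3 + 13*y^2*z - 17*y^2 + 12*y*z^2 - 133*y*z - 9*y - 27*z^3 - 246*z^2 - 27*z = 2*y^3 - 17*y^2 - 12*y - 27*z^3 + z^2*(12*y - 243) + z*(13*y^2 - 136*y + 3) + 27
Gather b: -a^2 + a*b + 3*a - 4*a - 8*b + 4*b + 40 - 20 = -a^2 - a + b*(a - 4) + 20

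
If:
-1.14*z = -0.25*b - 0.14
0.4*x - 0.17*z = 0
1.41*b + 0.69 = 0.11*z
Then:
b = -0.49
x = 0.01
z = 0.02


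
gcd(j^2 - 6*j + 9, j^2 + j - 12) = j - 3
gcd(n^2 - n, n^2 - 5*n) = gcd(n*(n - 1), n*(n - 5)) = n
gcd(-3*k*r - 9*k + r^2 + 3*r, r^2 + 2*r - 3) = r + 3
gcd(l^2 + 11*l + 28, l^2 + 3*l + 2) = 1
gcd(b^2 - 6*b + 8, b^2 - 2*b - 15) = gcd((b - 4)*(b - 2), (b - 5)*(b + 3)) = 1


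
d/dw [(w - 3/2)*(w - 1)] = 2*w - 5/2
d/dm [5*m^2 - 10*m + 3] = 10*m - 10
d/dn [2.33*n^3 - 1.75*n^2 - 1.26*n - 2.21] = 6.99*n^2 - 3.5*n - 1.26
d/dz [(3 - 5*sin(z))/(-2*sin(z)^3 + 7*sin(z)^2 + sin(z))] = (-20*sin(z)^3 + 53*sin(z)^2 - 42*sin(z) - 3)*cos(z)/((7*sin(z) + cos(2*z))^2*sin(z)^2)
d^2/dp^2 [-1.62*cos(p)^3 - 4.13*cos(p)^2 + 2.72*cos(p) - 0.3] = -1.505*cos(p) + 8.26*cos(2*p) + 3.645*cos(3*p)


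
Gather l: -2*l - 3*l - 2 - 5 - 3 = -5*l - 10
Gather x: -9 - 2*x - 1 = -2*x - 10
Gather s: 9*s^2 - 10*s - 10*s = 9*s^2 - 20*s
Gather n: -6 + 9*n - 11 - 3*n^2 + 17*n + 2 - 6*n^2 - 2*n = -9*n^2 + 24*n - 15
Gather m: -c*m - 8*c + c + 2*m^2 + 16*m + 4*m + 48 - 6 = -7*c + 2*m^2 + m*(20 - c) + 42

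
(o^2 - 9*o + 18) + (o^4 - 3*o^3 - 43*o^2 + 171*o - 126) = o^4 - 3*o^3 - 42*o^2 + 162*o - 108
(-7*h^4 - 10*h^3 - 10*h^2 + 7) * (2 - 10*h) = 70*h^5 + 86*h^4 + 80*h^3 - 20*h^2 - 70*h + 14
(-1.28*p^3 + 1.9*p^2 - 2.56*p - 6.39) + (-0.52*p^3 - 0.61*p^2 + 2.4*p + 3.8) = -1.8*p^3 + 1.29*p^2 - 0.16*p - 2.59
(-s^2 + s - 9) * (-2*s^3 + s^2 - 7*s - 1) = 2*s^5 - 3*s^4 + 26*s^3 - 15*s^2 + 62*s + 9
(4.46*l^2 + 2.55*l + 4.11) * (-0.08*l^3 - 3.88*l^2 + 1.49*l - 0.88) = -0.3568*l^5 - 17.5088*l^4 - 3.5774*l^3 - 16.0721*l^2 + 3.8799*l - 3.6168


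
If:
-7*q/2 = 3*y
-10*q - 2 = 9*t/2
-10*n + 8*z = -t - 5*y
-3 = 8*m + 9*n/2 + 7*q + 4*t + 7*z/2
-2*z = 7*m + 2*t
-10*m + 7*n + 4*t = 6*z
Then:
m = 88868/751767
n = -56868/250589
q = -53368/250589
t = 21668/751767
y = 186788/751767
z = -110902/250589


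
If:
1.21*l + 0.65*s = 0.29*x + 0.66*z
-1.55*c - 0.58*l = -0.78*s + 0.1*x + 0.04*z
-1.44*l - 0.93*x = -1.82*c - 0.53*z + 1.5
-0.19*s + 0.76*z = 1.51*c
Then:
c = 0.369433740300081*z + 0.0298662667626379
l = 0.206957592919639*z - 0.1787241799172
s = 1.06397395866778*z - 0.237358225324122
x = 0.972419864023513*z - 1.27772104882928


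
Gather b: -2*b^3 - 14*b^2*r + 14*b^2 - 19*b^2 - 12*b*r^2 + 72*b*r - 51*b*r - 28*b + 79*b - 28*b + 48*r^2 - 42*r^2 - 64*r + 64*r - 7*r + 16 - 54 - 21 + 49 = -2*b^3 + b^2*(-14*r - 5) + b*(-12*r^2 + 21*r + 23) + 6*r^2 - 7*r - 10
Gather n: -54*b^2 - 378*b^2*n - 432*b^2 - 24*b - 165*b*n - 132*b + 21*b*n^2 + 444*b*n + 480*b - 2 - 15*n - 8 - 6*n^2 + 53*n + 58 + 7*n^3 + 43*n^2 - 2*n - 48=-486*b^2 + 324*b + 7*n^3 + n^2*(21*b + 37) + n*(-378*b^2 + 279*b + 36)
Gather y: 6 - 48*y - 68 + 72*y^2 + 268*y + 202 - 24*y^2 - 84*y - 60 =48*y^2 + 136*y + 80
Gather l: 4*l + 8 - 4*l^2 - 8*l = -4*l^2 - 4*l + 8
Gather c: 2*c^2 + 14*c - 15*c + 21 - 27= 2*c^2 - c - 6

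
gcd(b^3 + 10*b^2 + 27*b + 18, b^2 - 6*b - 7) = b + 1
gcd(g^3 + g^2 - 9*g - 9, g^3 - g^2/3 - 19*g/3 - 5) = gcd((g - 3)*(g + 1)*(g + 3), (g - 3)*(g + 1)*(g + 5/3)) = g^2 - 2*g - 3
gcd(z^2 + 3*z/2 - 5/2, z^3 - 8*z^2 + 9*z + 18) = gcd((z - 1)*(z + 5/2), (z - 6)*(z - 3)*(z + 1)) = 1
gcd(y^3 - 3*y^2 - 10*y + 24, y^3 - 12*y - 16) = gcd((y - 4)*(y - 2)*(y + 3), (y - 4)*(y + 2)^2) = y - 4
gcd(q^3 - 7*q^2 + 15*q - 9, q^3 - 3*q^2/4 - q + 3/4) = q - 1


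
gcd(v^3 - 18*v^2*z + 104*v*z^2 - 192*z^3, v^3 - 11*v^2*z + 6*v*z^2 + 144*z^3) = v^2 - 14*v*z + 48*z^2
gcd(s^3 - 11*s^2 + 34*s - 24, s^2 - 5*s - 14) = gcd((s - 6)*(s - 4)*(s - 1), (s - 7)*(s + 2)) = 1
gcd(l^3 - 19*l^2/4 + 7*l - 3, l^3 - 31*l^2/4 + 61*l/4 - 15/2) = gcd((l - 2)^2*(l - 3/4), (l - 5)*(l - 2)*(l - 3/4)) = l^2 - 11*l/4 + 3/2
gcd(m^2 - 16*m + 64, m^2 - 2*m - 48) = m - 8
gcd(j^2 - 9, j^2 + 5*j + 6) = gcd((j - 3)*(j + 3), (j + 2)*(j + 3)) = j + 3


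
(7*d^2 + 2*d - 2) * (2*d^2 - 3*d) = 14*d^4 - 17*d^3 - 10*d^2 + 6*d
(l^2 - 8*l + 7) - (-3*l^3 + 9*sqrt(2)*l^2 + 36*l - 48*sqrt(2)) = 3*l^3 - 9*sqrt(2)*l^2 + l^2 - 44*l + 7 + 48*sqrt(2)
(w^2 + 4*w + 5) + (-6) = w^2 + 4*w - 1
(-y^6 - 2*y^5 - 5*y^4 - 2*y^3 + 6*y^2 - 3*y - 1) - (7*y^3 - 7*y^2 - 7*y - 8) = -y^6 - 2*y^5 - 5*y^4 - 9*y^3 + 13*y^2 + 4*y + 7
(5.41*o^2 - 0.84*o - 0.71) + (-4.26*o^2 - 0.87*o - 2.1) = 1.15*o^2 - 1.71*o - 2.81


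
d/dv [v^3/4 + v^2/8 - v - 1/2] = 3*v^2/4 + v/4 - 1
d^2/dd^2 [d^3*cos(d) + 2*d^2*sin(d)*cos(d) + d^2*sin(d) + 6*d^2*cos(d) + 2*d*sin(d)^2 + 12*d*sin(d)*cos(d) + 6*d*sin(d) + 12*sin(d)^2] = -d^3*cos(d) - 7*d^2*sin(d) - 4*d^2*sin(2*d) - 6*d^2*cos(d) - 30*d*sin(d) - 24*d*sin(2*d) + 10*d*cos(d) + 12*d*cos(2*d) + 2*sin(d) + 6*sin(2*d) + 24*cos(d) + 48*cos(2*d)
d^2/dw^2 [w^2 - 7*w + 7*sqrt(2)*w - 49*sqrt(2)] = 2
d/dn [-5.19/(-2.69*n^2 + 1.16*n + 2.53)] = (6.0204 - 27.9222*n)/(-2.69*n^2 + 1.16*n + 2.53)^2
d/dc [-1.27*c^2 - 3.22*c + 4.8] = -2.54*c - 3.22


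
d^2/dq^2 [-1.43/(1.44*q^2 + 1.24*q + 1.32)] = (5.930496*q^2 + 5.106816*q - 1.43*(2.88*q + 1.24)*(5.76*q + 2.48) + 5.436288)/(1.44*q^2 + 1.24*q + 1.32)^3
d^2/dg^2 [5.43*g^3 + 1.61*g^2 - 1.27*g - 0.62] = 32.58*g + 3.22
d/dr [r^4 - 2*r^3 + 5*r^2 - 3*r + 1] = 4*r^3 - 6*r^2 + 10*r - 3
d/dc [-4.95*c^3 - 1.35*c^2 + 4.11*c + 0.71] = -14.85*c^2 - 2.7*c + 4.11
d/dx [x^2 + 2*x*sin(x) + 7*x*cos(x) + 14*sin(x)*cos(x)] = -7*x*sin(x) + 2*x*cos(x) + 2*x + 2*sin(x) + 7*cos(x) + 14*cos(2*x)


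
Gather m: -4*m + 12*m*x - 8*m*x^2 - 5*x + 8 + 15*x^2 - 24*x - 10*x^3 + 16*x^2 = m*(-8*x^2 + 12*x - 4) - 10*x^3 + 31*x^2 - 29*x + 8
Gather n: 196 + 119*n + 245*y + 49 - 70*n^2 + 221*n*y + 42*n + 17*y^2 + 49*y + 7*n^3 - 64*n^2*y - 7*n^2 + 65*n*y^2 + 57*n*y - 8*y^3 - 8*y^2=7*n^3 + n^2*(-64*y - 77) + n*(65*y^2 + 278*y + 161) - 8*y^3 + 9*y^2 + 294*y + 245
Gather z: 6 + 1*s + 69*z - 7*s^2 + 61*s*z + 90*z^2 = -7*s^2 + s + 90*z^2 + z*(61*s + 69) + 6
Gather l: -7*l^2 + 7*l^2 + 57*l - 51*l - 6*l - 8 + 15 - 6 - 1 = 0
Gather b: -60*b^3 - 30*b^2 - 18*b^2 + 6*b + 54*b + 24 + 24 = -60*b^3 - 48*b^2 + 60*b + 48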